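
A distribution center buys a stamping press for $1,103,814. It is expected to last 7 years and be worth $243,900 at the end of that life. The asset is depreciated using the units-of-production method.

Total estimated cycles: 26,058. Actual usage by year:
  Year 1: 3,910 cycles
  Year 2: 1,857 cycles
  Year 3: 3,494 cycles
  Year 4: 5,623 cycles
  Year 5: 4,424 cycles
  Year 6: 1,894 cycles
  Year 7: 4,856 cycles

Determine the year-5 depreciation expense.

$145,992

Depreciable base = $1,103,814 − $243,900 = $859,914.
Rate = $859,914 / 26,058 cycles = $33 per cycle.
Year 1: 3,910 × $33 = $129,030. Book value $974,784.
Year 2: 1,857 × $33 = $61,281. Book value $913,503.
Year 3: 3,494 × $33 = $115,302. Book value $798,201.
Year 4: 5,623 × $33 = $185,559. Book value $612,642.
Year 5: 4,424 × $33 = $145,992. Book value $466,650.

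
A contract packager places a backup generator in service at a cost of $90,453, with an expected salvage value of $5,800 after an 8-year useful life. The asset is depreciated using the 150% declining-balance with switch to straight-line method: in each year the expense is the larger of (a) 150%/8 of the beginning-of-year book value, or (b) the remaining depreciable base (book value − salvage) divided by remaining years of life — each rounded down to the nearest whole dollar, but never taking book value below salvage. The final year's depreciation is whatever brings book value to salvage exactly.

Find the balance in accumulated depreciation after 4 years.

$51,032

Depreciable base = $90,453 − $5,800 = $84,653.
Year 1: DB = ⌊$90,453 × 150%/8⌋ = $16,959; SL = ⌊$84,653/8⌋ = $10,581 → take DB $16,959. Book value $73,494.
Year 2: DB = ⌊$73,494 × 150%/8⌋ = $13,780; SL = ⌊$67,694/7⌋ = $9,670 → take DB $13,780. Book value $59,714.
Year 3: DB = ⌊$59,714 × 150%/8⌋ = $11,196; SL = ⌊$53,914/6⌋ = $8,985 → take DB $11,196. Book value $48,518.
Year 4: DB = ⌊$48,518 × 150%/8⌋ = $9,097; SL = ⌊$42,718/5⌋ = $8,543 → take DB $9,097. Book value $39,421.
Accumulated through year 4 = $90,453 − $39,421 = $51,032.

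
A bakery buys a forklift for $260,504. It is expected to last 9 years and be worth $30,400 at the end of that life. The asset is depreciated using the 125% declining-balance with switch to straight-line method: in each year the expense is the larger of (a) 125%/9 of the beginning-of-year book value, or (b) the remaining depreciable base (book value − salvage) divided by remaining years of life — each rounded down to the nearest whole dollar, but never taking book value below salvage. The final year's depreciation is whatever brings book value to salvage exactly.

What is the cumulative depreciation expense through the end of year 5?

Depreciable base = $260,504 − $30,400 = $230,104.
Year 1: DB = ⌊$260,504 × 125%/9⌋ = $36,181; SL = ⌊$230,104/9⌋ = $25,567 → take DB $36,181. Book value $224,323.
Year 2: DB = ⌊$224,323 × 125%/9⌋ = $31,155; SL = ⌊$193,923/8⌋ = $24,240 → take DB $31,155. Book value $193,168.
Year 3: DB = ⌊$193,168 × 125%/9⌋ = $26,828; SL = ⌊$162,768/7⌋ = $23,252 → take DB $26,828. Book value $166,340.
Year 4: DB = ⌊$166,340 × 125%/9⌋ = $23,102; SL = ⌊$135,940/6⌋ = $22,656 → take DB $23,102. Book value $143,238.
Year 5: DB = ⌊$143,238 × 125%/9⌋ = $19,894; SL = ⌊$112,838/5⌋ = $22,567 → take SL $22,567. Book value $120,671.
Accumulated through year 5 = $260,504 − $120,671 = $139,833.

$139,833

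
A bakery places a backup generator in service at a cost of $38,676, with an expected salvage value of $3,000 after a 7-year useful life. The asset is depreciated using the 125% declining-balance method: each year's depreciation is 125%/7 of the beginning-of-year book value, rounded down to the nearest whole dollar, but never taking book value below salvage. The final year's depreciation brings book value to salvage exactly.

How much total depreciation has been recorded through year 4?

Depreciable base = $38,676 − $3,000 = $35,676.
Year 1: ⌊$38,676 × 125%/7⌋ = $6,906. Book value $31,770.
Year 2: ⌊$31,770 × 125%/7⌋ = $5,673. Book value $26,097.
Year 3: ⌊$26,097 × 125%/7⌋ = $4,660. Book value $21,437.
Year 4: ⌊$21,437 × 125%/7⌋ = $3,828. Book value $17,609.
Accumulated through year 4 = $38,676 − $17,609 = $21,067.

$21,067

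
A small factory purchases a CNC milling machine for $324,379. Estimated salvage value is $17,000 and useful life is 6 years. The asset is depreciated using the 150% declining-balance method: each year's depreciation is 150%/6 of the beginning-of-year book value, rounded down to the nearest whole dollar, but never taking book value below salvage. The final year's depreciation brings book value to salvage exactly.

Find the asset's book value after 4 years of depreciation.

$102,636

Depreciable base = $324,379 − $17,000 = $307,379.
Year 1: ⌊$324,379 × 150%/6⌋ = $81,094. Book value $243,285.
Year 2: ⌊$243,285 × 150%/6⌋ = $60,821. Book value $182,464.
Year 3: ⌊$182,464 × 150%/6⌋ = $45,616. Book value $136,848.
Year 4: ⌊$136,848 × 150%/6⌋ = $34,212. Book value $102,636.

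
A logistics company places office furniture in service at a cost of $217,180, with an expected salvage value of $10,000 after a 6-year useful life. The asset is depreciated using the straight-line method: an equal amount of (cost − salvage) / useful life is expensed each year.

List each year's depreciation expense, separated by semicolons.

Depreciable base = $217,180 − $10,000 = $207,180.
Annual expense = $207,180 / 6 = $34,530.
End of year 1: book value $182,650.
End of year 2: book value $148,120.
End of year 3: book value $113,590.
End of year 4: book value $79,060.
End of year 5: book value $44,530.
End of year 6: book value $10,000.

$34,530; $34,530; $34,530; $34,530; $34,530; $34,530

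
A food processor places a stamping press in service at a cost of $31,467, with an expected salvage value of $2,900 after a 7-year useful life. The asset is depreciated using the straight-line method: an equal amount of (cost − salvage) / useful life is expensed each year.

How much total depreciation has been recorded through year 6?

Depreciable base = $31,467 − $2,900 = $28,567.
Annual expense = $28,567 / 7 = $4,081.
End of year 1: book value $27,386.
End of year 2: book value $23,305.
End of year 3: book value $19,224.
End of year 4: book value $15,143.
End of year 5: book value $11,062.
End of year 6: book value $6,981.
Accumulated through year 6 = $31,467 − $6,981 = $24,486.

$24,486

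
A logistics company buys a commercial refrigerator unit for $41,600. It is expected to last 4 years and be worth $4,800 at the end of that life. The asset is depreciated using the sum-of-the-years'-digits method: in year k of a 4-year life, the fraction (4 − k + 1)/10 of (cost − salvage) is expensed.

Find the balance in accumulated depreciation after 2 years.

$25,760

Depreciable base = $41,600 − $4,800 = $36,800.
Sum of the years' digits = 4+3+2+1 = 10.
Year 1: $36,800 × 4/10 = $14,720. Book value $26,880.
Year 2: $36,800 × 3/10 = $11,040. Book value $15,840.
Accumulated through year 2 = $41,600 − $15,840 = $25,760.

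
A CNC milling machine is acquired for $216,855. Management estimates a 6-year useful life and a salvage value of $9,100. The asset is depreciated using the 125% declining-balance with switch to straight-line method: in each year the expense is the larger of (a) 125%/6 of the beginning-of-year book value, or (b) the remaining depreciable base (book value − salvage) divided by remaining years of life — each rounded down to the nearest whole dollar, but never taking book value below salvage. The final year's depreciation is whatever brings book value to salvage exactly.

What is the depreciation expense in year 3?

Depreciable base = $216,855 − $9,100 = $207,755.
Year 1: DB = ⌊$216,855 × 125%/6⌋ = $45,178; SL = ⌊$207,755/6⌋ = $34,625 → take DB $45,178. Book value $171,677.
Year 2: DB = ⌊$171,677 × 125%/6⌋ = $35,766; SL = ⌊$162,577/5⌋ = $32,515 → take DB $35,766. Book value $135,911.
Year 3: DB = ⌊$135,911 × 125%/6⌋ = $28,314; SL = ⌊$126,811/4⌋ = $31,702 → take SL $31,702. Book value $104,209.

$31,702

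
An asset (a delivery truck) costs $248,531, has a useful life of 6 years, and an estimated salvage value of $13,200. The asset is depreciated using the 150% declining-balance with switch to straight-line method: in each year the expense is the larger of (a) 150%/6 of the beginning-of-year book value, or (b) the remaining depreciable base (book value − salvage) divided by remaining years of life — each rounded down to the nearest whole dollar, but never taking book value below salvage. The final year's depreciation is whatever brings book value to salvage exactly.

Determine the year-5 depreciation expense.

Depreciable base = $248,531 − $13,200 = $235,331.
Year 1: DB = ⌊$248,531 × 150%/6⌋ = $62,132; SL = ⌊$235,331/6⌋ = $39,221 → take DB $62,132. Book value $186,399.
Year 2: DB = ⌊$186,399 × 150%/6⌋ = $46,599; SL = ⌊$173,199/5⌋ = $34,639 → take DB $46,599. Book value $139,800.
Year 3: DB = ⌊$139,800 × 150%/6⌋ = $34,950; SL = ⌊$126,600/4⌋ = $31,650 → take DB $34,950. Book value $104,850.
Year 4: DB = ⌊$104,850 × 150%/6⌋ = $26,212; SL = ⌊$91,650/3⌋ = $30,550 → take SL $30,550. Book value $74,300.
Year 5: DB = ⌊$74,300 × 150%/6⌋ = $18,575; SL = ⌊$61,100/2⌋ = $30,550 → take SL $30,550. Book value $43,750.

$30,550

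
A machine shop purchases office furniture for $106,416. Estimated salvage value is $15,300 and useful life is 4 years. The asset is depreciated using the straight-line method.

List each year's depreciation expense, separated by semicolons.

Depreciable base = $106,416 − $15,300 = $91,116.
Annual expense = $91,116 / 4 = $22,779.
End of year 1: book value $83,637.
End of year 2: book value $60,858.
End of year 3: book value $38,079.
End of year 4: book value $15,300.

$22,779; $22,779; $22,779; $22,779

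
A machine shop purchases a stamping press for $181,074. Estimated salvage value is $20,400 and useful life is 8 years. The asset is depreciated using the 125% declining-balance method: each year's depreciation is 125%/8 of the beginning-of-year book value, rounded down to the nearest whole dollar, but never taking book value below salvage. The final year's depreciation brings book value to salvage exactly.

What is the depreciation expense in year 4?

Depreciable base = $181,074 − $20,400 = $160,674.
Year 1: ⌊$181,074 × 125%/8⌋ = $28,292. Book value $152,782.
Year 2: ⌊$152,782 × 125%/8⌋ = $23,872. Book value $128,910.
Year 3: ⌊$128,910 × 125%/8⌋ = $20,142. Book value $108,768.
Year 4: ⌊$108,768 × 125%/8⌋ = $16,995. Book value $91,773.

$16,995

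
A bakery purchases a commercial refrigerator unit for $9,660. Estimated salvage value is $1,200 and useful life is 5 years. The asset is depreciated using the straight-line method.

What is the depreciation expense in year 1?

$1,692

Depreciable base = $9,660 − $1,200 = $8,460.
Annual expense = $8,460 / 5 = $1,692.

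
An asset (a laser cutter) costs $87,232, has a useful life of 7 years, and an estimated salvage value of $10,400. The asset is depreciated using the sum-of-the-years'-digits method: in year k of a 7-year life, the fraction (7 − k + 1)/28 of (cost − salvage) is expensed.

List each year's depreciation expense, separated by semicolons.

Depreciable base = $87,232 − $10,400 = $76,832.
Sum of the years' digits = 7+6+5+4+3+2+1 = 28.
Year 1: $76,832 × 7/28 = $19,208. Book value $68,024.
Year 2: $76,832 × 6/28 = $16,464. Book value $51,560.
Year 3: $76,832 × 5/28 = $13,720. Book value $37,840.
Year 4: $76,832 × 4/28 = $10,976. Book value $26,864.
Year 5: $76,832 × 3/28 = $8,232. Book value $18,632.
Year 6: $76,832 × 2/28 = $5,488. Book value $13,144.
Year 7: $76,832 × 1/28 = $2,744. Book value $10,400.

$19,208; $16,464; $13,720; $10,976; $8,232; $5,488; $2,744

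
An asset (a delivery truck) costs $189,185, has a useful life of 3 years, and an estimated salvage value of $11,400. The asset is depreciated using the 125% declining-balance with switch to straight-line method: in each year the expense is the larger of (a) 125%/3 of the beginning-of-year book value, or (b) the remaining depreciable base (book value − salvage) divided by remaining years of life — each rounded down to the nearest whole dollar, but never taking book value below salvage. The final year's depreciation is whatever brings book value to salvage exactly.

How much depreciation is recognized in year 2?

$49,479

Depreciable base = $189,185 − $11,400 = $177,785.
Year 1: DB = ⌊$189,185 × 125%/3⌋ = $78,827; SL = ⌊$177,785/3⌋ = $59,261 → take DB $78,827. Book value $110,358.
Year 2: DB = ⌊$110,358 × 125%/3⌋ = $45,982; SL = ⌊$98,958/2⌋ = $49,479 → take SL $49,479. Book value $60,879.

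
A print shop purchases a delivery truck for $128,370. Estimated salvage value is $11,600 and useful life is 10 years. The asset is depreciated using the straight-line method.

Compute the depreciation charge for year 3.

$11,677

Depreciable base = $128,370 − $11,600 = $116,770.
Annual expense = $116,770 / 10 = $11,677.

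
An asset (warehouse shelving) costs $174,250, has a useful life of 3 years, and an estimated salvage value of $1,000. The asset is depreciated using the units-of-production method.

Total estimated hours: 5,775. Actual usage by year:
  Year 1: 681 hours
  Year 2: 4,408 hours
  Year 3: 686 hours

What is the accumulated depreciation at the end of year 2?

$152,670

Depreciable base = $174,250 − $1,000 = $173,250.
Rate = $173,250 / 5,775 hours = $30 per hour.
Year 1: 681 × $30 = $20,430. Book value $153,820.
Year 2: 4,408 × $30 = $132,240. Book value $21,580.
Accumulated through year 2 = $174,250 − $21,580 = $152,670.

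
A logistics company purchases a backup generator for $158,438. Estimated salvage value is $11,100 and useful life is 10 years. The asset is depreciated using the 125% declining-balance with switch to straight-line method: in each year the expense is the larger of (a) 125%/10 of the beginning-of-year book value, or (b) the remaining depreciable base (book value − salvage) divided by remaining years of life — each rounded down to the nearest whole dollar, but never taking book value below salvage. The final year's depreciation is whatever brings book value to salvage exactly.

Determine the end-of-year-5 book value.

Depreciable base = $158,438 − $11,100 = $147,338.
Year 1: DB = ⌊$158,438 × 125%/10⌋ = $19,804; SL = ⌊$147,338/10⌋ = $14,733 → take DB $19,804. Book value $138,634.
Year 2: DB = ⌊$138,634 × 125%/10⌋ = $17,329; SL = ⌊$127,534/9⌋ = $14,170 → take DB $17,329. Book value $121,305.
Year 3: DB = ⌊$121,305 × 125%/10⌋ = $15,163; SL = ⌊$110,205/8⌋ = $13,775 → take DB $15,163. Book value $106,142.
Year 4: DB = ⌊$106,142 × 125%/10⌋ = $13,267; SL = ⌊$95,042/7⌋ = $13,577 → take SL $13,577. Book value $92,565.
Year 5: DB = ⌊$92,565 × 125%/10⌋ = $11,570; SL = ⌊$81,465/6⌋ = $13,577 → take SL $13,577. Book value $78,988.

$78,988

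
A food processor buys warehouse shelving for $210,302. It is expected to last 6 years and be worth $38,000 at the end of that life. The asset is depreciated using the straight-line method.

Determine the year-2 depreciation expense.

Depreciable base = $210,302 − $38,000 = $172,302.
Annual expense = $172,302 / 6 = $28,717.

$28,717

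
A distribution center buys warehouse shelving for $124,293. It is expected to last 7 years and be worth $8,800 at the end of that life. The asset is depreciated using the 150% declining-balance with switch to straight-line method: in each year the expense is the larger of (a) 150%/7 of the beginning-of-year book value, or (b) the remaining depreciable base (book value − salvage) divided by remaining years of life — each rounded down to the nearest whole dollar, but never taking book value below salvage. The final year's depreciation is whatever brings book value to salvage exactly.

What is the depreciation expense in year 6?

Depreciable base = $124,293 − $8,800 = $115,493.
Year 1: DB = ⌊$124,293 × 150%/7⌋ = $26,634; SL = ⌊$115,493/7⌋ = $16,499 → take DB $26,634. Book value $97,659.
Year 2: DB = ⌊$97,659 × 150%/7⌋ = $20,926; SL = ⌊$88,859/6⌋ = $14,809 → take DB $20,926. Book value $76,733.
Year 3: DB = ⌊$76,733 × 150%/7⌋ = $16,442; SL = ⌊$67,933/5⌋ = $13,586 → take DB $16,442. Book value $60,291.
Year 4: DB = ⌊$60,291 × 150%/7⌋ = $12,919; SL = ⌊$51,491/4⌋ = $12,872 → take DB $12,919. Book value $47,372.
Year 5: DB = ⌊$47,372 × 150%/7⌋ = $10,151; SL = ⌊$38,572/3⌋ = $12,857 → take SL $12,857. Book value $34,515.
Year 6: DB = ⌊$34,515 × 150%/7⌋ = $7,396; SL = ⌊$25,715/2⌋ = $12,857 → take SL $12,857. Book value $21,658.

$12,857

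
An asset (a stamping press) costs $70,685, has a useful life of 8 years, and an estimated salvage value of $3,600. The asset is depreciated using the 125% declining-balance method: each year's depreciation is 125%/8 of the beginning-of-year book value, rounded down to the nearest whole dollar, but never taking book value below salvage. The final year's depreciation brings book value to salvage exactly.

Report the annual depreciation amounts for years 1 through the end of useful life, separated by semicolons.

Depreciable base = $70,685 − $3,600 = $67,085.
Year 1: ⌊$70,685 × 125%/8⌋ = $11,044. Book value $59,641.
Year 2: ⌊$59,641 × 125%/8⌋ = $9,318. Book value $50,323.
Year 3: ⌊$50,323 × 125%/8⌋ = $7,862. Book value $42,461.
Year 4: ⌊$42,461 × 125%/8⌋ = $6,634. Book value $35,827.
Year 5: ⌊$35,827 × 125%/8⌋ = $5,597. Book value $30,230.
Year 6: ⌊$30,230 × 125%/8⌋ = $4,723. Book value $25,507.
Year 7: ⌊$25,507 × 125%/8⌋ = $3,985. Book value $21,522.
Year 8 (final): $21,522 − $3,600 = $17,922. Book value $3,600.

$11,044; $9,318; $7,862; $6,634; $5,597; $4,723; $3,985; $17,922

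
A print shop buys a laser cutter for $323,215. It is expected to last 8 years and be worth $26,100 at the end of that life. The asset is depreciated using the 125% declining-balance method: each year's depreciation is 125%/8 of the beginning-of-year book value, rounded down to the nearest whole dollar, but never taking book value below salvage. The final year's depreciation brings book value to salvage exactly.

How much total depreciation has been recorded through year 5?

$184,996

Depreciable base = $323,215 − $26,100 = $297,115.
Year 1: ⌊$323,215 × 125%/8⌋ = $50,502. Book value $272,713.
Year 2: ⌊$272,713 × 125%/8⌋ = $42,611. Book value $230,102.
Year 3: ⌊$230,102 × 125%/8⌋ = $35,953. Book value $194,149.
Year 4: ⌊$194,149 × 125%/8⌋ = $30,335. Book value $163,814.
Year 5: ⌊$163,814 × 125%/8⌋ = $25,595. Book value $138,219.
Accumulated through year 5 = $323,215 − $138,219 = $184,996.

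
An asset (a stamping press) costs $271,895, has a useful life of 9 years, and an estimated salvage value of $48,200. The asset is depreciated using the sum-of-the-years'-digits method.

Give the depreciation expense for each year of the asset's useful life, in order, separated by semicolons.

$44,739; $39,768; $34,797; $29,826; $24,855; $19,884; $14,913; $9,942; $4,971

Depreciable base = $271,895 − $48,200 = $223,695.
Sum of the years' digits = 9+8+7+6+5+4+3+2+1 = 45.
Year 1: $223,695 × 9/45 = $44,739. Book value $227,156.
Year 2: $223,695 × 8/45 = $39,768. Book value $187,388.
Year 3: $223,695 × 7/45 = $34,797. Book value $152,591.
Year 4: $223,695 × 6/45 = $29,826. Book value $122,765.
Year 5: $223,695 × 5/45 = $24,855. Book value $97,910.
Year 6: $223,695 × 4/45 = $19,884. Book value $78,026.
Year 7: $223,695 × 3/45 = $14,913. Book value $63,113.
Year 8: $223,695 × 2/45 = $9,942. Book value $53,171.
Year 9: $223,695 × 1/45 = $4,971. Book value $48,200.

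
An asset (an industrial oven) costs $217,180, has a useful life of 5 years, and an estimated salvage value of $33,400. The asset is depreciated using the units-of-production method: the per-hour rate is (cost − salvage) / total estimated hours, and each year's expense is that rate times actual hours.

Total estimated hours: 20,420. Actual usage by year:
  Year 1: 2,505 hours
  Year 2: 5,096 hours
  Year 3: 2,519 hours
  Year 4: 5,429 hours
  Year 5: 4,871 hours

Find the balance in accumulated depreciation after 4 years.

Depreciable base = $217,180 − $33,400 = $183,780.
Rate = $183,780 / 20,420 hours = $9 per hour.
Year 1: 2,505 × $9 = $22,545. Book value $194,635.
Year 2: 5,096 × $9 = $45,864. Book value $148,771.
Year 3: 2,519 × $9 = $22,671. Book value $126,100.
Year 4: 5,429 × $9 = $48,861. Book value $77,239.
Accumulated through year 4 = $217,180 − $77,239 = $139,941.

$139,941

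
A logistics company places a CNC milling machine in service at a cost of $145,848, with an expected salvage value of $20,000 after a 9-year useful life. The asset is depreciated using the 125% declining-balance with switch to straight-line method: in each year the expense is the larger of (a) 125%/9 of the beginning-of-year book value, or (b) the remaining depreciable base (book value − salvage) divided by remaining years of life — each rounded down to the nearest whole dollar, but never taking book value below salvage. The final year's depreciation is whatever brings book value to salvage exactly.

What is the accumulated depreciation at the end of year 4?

$65,653

Depreciable base = $145,848 − $20,000 = $125,848.
Year 1: DB = ⌊$145,848 × 125%/9⌋ = $20,256; SL = ⌊$125,848/9⌋ = $13,983 → take DB $20,256. Book value $125,592.
Year 2: DB = ⌊$125,592 × 125%/9⌋ = $17,443; SL = ⌊$105,592/8⌋ = $13,199 → take DB $17,443. Book value $108,149.
Year 3: DB = ⌊$108,149 × 125%/9⌋ = $15,020; SL = ⌊$88,149/7⌋ = $12,592 → take DB $15,020. Book value $93,129.
Year 4: DB = ⌊$93,129 × 125%/9⌋ = $12,934; SL = ⌊$73,129/6⌋ = $12,188 → take DB $12,934. Book value $80,195.
Accumulated through year 4 = $145,848 − $80,195 = $65,653.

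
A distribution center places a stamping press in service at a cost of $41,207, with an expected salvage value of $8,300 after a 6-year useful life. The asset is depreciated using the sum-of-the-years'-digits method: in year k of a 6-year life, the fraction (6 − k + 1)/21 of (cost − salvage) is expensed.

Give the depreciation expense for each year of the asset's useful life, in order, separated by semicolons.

$9,402; $7,835; $6,268; $4,701; $3,134; $1,567

Depreciable base = $41,207 − $8,300 = $32,907.
Sum of the years' digits = 6+5+4+3+2+1 = 21.
Year 1: $32,907 × 6/21 = $9,402. Book value $31,805.
Year 2: $32,907 × 5/21 = $7,835. Book value $23,970.
Year 3: $32,907 × 4/21 = $6,268. Book value $17,702.
Year 4: $32,907 × 3/21 = $4,701. Book value $13,001.
Year 5: $32,907 × 2/21 = $3,134. Book value $9,867.
Year 6: $32,907 × 1/21 = $1,567. Book value $8,300.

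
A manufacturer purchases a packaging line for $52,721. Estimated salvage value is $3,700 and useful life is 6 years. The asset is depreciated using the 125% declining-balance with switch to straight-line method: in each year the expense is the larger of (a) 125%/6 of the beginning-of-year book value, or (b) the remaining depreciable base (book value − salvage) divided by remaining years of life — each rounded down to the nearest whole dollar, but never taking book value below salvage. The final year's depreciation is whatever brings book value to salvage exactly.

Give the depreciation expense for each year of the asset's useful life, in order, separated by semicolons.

$10,983; $8,695; $7,335; $7,336; $7,336; $7,336

Depreciable base = $52,721 − $3,700 = $49,021.
Year 1: DB = ⌊$52,721 × 125%/6⌋ = $10,983; SL = ⌊$49,021/6⌋ = $8,170 → take DB $10,983. Book value $41,738.
Year 2: DB = ⌊$41,738 × 125%/6⌋ = $8,695; SL = ⌊$38,038/5⌋ = $7,607 → take DB $8,695. Book value $33,043.
Year 3: DB = ⌊$33,043 × 125%/6⌋ = $6,883; SL = ⌊$29,343/4⌋ = $7,335 → take SL $7,335. Book value $25,708.
Year 4: DB = ⌊$25,708 × 125%/6⌋ = $5,355; SL = ⌊$22,008/3⌋ = $7,336 → take SL $7,336. Book value $18,372.
Year 5: DB = ⌊$18,372 × 125%/6⌋ = $3,827; SL = ⌊$14,672/2⌋ = $7,336 → take SL $7,336. Book value $11,036.
Year 6 (final): $11,036 − $3,700 = $7,336. Book value $3,700.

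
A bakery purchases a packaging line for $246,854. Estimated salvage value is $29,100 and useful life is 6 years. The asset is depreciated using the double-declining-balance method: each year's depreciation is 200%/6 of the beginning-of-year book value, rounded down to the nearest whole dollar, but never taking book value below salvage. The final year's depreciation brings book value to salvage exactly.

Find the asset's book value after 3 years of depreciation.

Depreciable base = $246,854 − $29,100 = $217,754.
Year 1: ⌊$246,854 × 200%/6⌋ = $82,284. Book value $164,570.
Year 2: ⌊$164,570 × 200%/6⌋ = $54,856. Book value $109,714.
Year 3: ⌊$109,714 × 200%/6⌋ = $36,571. Book value $73,143.

$73,143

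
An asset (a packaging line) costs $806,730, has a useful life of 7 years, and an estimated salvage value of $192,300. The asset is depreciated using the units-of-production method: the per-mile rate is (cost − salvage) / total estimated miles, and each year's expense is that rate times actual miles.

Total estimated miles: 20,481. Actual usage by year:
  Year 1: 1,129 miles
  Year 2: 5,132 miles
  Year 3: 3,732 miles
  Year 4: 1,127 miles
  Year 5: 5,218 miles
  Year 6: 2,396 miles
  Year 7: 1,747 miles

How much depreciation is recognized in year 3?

Depreciable base = $806,730 − $192,300 = $614,430.
Rate = $614,430 / 20,481 miles = $30 per mile.
Year 1: 1,129 × $30 = $33,870. Book value $772,860.
Year 2: 5,132 × $30 = $153,960. Book value $618,900.
Year 3: 3,732 × $30 = $111,960. Book value $506,940.

$111,960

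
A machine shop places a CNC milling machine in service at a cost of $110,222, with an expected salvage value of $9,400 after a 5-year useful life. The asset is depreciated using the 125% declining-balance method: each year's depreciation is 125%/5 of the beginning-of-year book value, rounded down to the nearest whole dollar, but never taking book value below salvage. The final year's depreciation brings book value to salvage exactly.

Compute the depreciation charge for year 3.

Depreciable base = $110,222 − $9,400 = $100,822.
Year 1: ⌊$110,222 × 125%/5⌋ = $27,555. Book value $82,667.
Year 2: ⌊$82,667 × 125%/5⌋ = $20,666. Book value $62,001.
Year 3: ⌊$62,001 × 125%/5⌋ = $15,500. Book value $46,501.

$15,500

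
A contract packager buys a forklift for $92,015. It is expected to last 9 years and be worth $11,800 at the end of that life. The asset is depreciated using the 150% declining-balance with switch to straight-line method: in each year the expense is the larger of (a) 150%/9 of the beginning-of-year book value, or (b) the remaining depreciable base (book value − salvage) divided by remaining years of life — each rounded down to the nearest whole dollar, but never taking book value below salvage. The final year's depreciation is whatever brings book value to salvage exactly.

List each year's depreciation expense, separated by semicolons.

$15,335; $12,780; $10,650; $8,875; $7,395; $6,295; $6,295; $6,295; $6,295

Depreciable base = $92,015 − $11,800 = $80,215.
Year 1: DB = ⌊$92,015 × 150%/9⌋ = $15,335; SL = ⌊$80,215/9⌋ = $8,912 → take DB $15,335. Book value $76,680.
Year 2: DB = ⌊$76,680 × 150%/9⌋ = $12,780; SL = ⌊$64,880/8⌋ = $8,110 → take DB $12,780. Book value $63,900.
Year 3: DB = ⌊$63,900 × 150%/9⌋ = $10,650; SL = ⌊$52,100/7⌋ = $7,442 → take DB $10,650. Book value $53,250.
Year 4: DB = ⌊$53,250 × 150%/9⌋ = $8,875; SL = ⌊$41,450/6⌋ = $6,908 → take DB $8,875. Book value $44,375.
Year 5: DB = ⌊$44,375 × 150%/9⌋ = $7,395; SL = ⌊$32,575/5⌋ = $6,515 → take DB $7,395. Book value $36,980.
Year 6: DB = ⌊$36,980 × 150%/9⌋ = $6,163; SL = ⌊$25,180/4⌋ = $6,295 → take SL $6,295. Book value $30,685.
Year 7: DB = ⌊$30,685 × 150%/9⌋ = $5,114; SL = ⌊$18,885/3⌋ = $6,295 → take SL $6,295. Book value $24,390.
Year 8: DB = ⌊$24,390 × 150%/9⌋ = $4,065; SL = ⌊$12,590/2⌋ = $6,295 → take SL $6,295. Book value $18,095.
Year 9 (final): $18,095 − $11,800 = $6,295. Book value $11,800.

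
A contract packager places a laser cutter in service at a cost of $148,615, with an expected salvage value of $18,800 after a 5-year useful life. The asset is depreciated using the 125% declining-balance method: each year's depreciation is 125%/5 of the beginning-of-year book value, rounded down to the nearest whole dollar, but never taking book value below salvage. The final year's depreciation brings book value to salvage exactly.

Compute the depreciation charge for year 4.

Depreciable base = $148,615 − $18,800 = $129,815.
Year 1: ⌊$148,615 × 125%/5⌋ = $37,153. Book value $111,462.
Year 2: ⌊$111,462 × 125%/5⌋ = $27,865. Book value $83,597.
Year 3: ⌊$83,597 × 125%/5⌋ = $20,899. Book value $62,698.
Year 4: ⌊$62,698 × 125%/5⌋ = $15,674. Book value $47,024.

$15,674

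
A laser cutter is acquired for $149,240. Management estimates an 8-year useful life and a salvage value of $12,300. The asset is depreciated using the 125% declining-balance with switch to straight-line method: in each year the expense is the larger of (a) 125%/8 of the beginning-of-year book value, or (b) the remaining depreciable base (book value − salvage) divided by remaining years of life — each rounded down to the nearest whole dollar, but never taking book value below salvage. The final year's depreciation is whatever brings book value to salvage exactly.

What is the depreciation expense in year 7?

$15,469

Depreciable base = $149,240 − $12,300 = $136,940.
Year 1: DB = ⌊$149,240 × 125%/8⌋ = $23,318; SL = ⌊$136,940/8⌋ = $17,117 → take DB $23,318. Book value $125,922.
Year 2: DB = ⌊$125,922 × 125%/8⌋ = $19,675; SL = ⌊$113,622/7⌋ = $16,231 → take DB $19,675. Book value $106,247.
Year 3: DB = ⌊$106,247 × 125%/8⌋ = $16,601; SL = ⌊$93,947/6⌋ = $15,657 → take DB $16,601. Book value $89,646.
Year 4: DB = ⌊$89,646 × 125%/8⌋ = $14,007; SL = ⌊$77,346/5⌋ = $15,469 → take SL $15,469. Book value $74,177.
Year 5: DB = ⌊$74,177 × 125%/8⌋ = $11,590; SL = ⌊$61,877/4⌋ = $15,469 → take SL $15,469. Book value $58,708.
Year 6: DB = ⌊$58,708 × 125%/8⌋ = $9,173; SL = ⌊$46,408/3⌋ = $15,469 → take SL $15,469. Book value $43,239.
Year 7: DB = ⌊$43,239 × 125%/8⌋ = $6,756; SL = ⌊$30,939/2⌋ = $15,469 → take SL $15,469. Book value $27,770.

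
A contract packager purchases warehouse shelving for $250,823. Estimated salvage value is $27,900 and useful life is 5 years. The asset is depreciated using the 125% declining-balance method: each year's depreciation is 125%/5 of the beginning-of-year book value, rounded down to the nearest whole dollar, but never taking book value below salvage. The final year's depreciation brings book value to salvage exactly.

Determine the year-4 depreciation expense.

$26,454

Depreciable base = $250,823 − $27,900 = $222,923.
Year 1: ⌊$250,823 × 125%/5⌋ = $62,705. Book value $188,118.
Year 2: ⌊$188,118 × 125%/5⌋ = $47,029. Book value $141,089.
Year 3: ⌊$141,089 × 125%/5⌋ = $35,272. Book value $105,817.
Year 4: ⌊$105,817 × 125%/5⌋ = $26,454. Book value $79,363.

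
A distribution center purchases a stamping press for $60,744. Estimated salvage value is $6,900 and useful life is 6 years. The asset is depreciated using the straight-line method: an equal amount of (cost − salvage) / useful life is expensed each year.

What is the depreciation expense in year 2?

$8,974

Depreciable base = $60,744 − $6,900 = $53,844.
Annual expense = $53,844 / 6 = $8,974.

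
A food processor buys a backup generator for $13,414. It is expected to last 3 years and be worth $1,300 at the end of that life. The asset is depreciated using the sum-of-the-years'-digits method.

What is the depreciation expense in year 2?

Depreciable base = $13,414 − $1,300 = $12,114.
Sum of the years' digits = 3+2+1 = 6.
Year 1: $12,114 × 3/6 = $6,057. Book value $7,357.
Year 2: $12,114 × 2/6 = $4,038. Book value $3,319.

$4,038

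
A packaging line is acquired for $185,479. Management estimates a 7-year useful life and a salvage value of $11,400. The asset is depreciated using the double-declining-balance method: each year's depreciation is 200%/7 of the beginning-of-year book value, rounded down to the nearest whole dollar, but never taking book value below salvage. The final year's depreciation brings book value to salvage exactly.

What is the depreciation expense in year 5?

$13,795

Depreciable base = $185,479 − $11,400 = $174,079.
Year 1: ⌊$185,479 × 200%/7⌋ = $52,994. Book value $132,485.
Year 2: ⌊$132,485 × 200%/7⌋ = $37,852. Book value $94,633.
Year 3: ⌊$94,633 × 200%/7⌋ = $27,038. Book value $67,595.
Year 4: ⌊$67,595 × 200%/7⌋ = $19,312. Book value $48,283.
Year 5: ⌊$48,283 × 200%/7⌋ = $13,795. Book value $34,488.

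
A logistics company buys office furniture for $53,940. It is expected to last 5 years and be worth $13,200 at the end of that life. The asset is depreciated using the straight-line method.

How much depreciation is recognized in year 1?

$8,148

Depreciable base = $53,940 − $13,200 = $40,740.
Annual expense = $40,740 / 5 = $8,148.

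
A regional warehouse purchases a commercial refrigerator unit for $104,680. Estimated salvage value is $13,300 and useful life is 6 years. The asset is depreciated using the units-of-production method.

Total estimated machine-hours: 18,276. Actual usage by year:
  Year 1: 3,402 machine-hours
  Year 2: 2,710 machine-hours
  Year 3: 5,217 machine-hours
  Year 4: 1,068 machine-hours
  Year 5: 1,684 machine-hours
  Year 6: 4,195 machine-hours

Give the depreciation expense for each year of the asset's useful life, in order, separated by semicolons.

Depreciable base = $104,680 − $13,300 = $91,380.
Rate = $91,380 / 18,276 machine-hours = $5 per machine-hour.
Year 1: 3,402 × $5 = $17,010. Book value $87,670.
Year 2: 2,710 × $5 = $13,550. Book value $74,120.
Year 3: 5,217 × $5 = $26,085. Book value $48,035.
Year 4: 1,068 × $5 = $5,340. Book value $42,695.
Year 5: 1,684 × $5 = $8,420. Book value $34,275.
Year 6: 4,195 × $5 = $20,975. Book value $13,300.

$17,010; $13,550; $26,085; $5,340; $8,420; $20,975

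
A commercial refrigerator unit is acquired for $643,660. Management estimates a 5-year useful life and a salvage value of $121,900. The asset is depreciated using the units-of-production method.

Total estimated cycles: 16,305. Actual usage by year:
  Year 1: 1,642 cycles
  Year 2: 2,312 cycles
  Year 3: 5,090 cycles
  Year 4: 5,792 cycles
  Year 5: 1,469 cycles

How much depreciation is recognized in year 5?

Depreciable base = $643,660 − $121,900 = $521,760.
Rate = $521,760 / 16,305 cycles = $32 per cycle.
Year 1: 1,642 × $32 = $52,544. Book value $591,116.
Year 2: 2,312 × $32 = $73,984. Book value $517,132.
Year 3: 5,090 × $32 = $162,880. Book value $354,252.
Year 4: 5,792 × $32 = $185,344. Book value $168,908.
Year 5: 1,469 × $32 = $47,008. Book value $121,900.

$47,008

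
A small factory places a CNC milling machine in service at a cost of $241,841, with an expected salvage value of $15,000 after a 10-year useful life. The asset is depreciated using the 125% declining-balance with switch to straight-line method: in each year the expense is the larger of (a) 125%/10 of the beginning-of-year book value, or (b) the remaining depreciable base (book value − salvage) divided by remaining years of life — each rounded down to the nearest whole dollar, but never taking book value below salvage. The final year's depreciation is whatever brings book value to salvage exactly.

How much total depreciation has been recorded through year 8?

$184,836

Depreciable base = $241,841 − $15,000 = $226,841.
Year 1: DB = ⌊$241,841 × 125%/10⌋ = $30,230; SL = ⌊$226,841/10⌋ = $22,684 → take DB $30,230. Book value $211,611.
Year 2: DB = ⌊$211,611 × 125%/10⌋ = $26,451; SL = ⌊$196,611/9⌋ = $21,845 → take DB $26,451. Book value $185,160.
Year 3: DB = ⌊$185,160 × 125%/10⌋ = $23,145; SL = ⌊$170,160/8⌋ = $21,270 → take DB $23,145. Book value $162,015.
Year 4: DB = ⌊$162,015 × 125%/10⌋ = $20,251; SL = ⌊$147,015/7⌋ = $21,002 → take SL $21,002. Book value $141,013.
Year 5: DB = ⌊$141,013 × 125%/10⌋ = $17,626; SL = ⌊$126,013/6⌋ = $21,002 → take SL $21,002. Book value $120,011.
Year 6: DB = ⌊$120,011 × 125%/10⌋ = $15,001; SL = ⌊$105,011/5⌋ = $21,002 → take SL $21,002. Book value $99,009.
Year 7: DB = ⌊$99,009 × 125%/10⌋ = $12,376; SL = ⌊$84,009/4⌋ = $21,002 → take SL $21,002. Book value $78,007.
Year 8: DB = ⌊$78,007 × 125%/10⌋ = $9,750; SL = ⌊$63,007/3⌋ = $21,002 → take SL $21,002. Book value $57,005.
Accumulated through year 8 = $241,841 − $57,005 = $184,836.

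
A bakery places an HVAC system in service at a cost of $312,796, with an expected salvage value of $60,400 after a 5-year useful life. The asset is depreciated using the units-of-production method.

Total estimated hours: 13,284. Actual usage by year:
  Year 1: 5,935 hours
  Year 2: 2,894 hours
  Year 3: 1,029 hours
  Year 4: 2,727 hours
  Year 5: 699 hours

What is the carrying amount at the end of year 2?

$145,045

Depreciable base = $312,796 − $60,400 = $252,396.
Rate = $252,396 / 13,284 hours = $19 per hour.
Year 1: 5,935 × $19 = $112,765. Book value $200,031.
Year 2: 2,894 × $19 = $54,986. Book value $145,045.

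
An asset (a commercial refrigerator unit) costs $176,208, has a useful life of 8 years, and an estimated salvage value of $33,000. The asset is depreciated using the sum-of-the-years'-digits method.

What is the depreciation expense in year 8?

$3,978

Depreciable base = $176,208 − $33,000 = $143,208.
Sum of the years' digits = 8+7+6+5+4+3+2+1 = 36.
Year 1: $143,208 × 8/36 = $31,824. Book value $144,384.
Year 2: $143,208 × 7/36 = $27,846. Book value $116,538.
Year 3: $143,208 × 6/36 = $23,868. Book value $92,670.
Year 4: $143,208 × 5/36 = $19,890. Book value $72,780.
Year 5: $143,208 × 4/36 = $15,912. Book value $56,868.
Year 6: $143,208 × 3/36 = $11,934. Book value $44,934.
Year 7: $143,208 × 2/36 = $7,956. Book value $36,978.
Year 8: $143,208 × 1/36 = $3,978. Book value $33,000.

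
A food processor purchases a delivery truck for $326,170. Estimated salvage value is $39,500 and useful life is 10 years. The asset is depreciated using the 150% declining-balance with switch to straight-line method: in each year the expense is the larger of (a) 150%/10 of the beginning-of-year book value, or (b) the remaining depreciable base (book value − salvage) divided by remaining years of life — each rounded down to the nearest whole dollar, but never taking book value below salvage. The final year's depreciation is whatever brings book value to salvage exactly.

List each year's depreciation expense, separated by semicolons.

$48,925; $41,586; $35,348; $30,046; $25,539; $21,708; $20,879; $20,879; $20,880; $20,880

Depreciable base = $326,170 − $39,500 = $286,670.
Year 1: DB = ⌊$326,170 × 150%/10⌋ = $48,925; SL = ⌊$286,670/10⌋ = $28,667 → take DB $48,925. Book value $277,245.
Year 2: DB = ⌊$277,245 × 150%/10⌋ = $41,586; SL = ⌊$237,745/9⌋ = $26,416 → take DB $41,586. Book value $235,659.
Year 3: DB = ⌊$235,659 × 150%/10⌋ = $35,348; SL = ⌊$196,159/8⌋ = $24,519 → take DB $35,348. Book value $200,311.
Year 4: DB = ⌊$200,311 × 150%/10⌋ = $30,046; SL = ⌊$160,811/7⌋ = $22,973 → take DB $30,046. Book value $170,265.
Year 5: DB = ⌊$170,265 × 150%/10⌋ = $25,539; SL = ⌊$130,765/6⌋ = $21,794 → take DB $25,539. Book value $144,726.
Year 6: DB = ⌊$144,726 × 150%/10⌋ = $21,708; SL = ⌊$105,226/5⌋ = $21,045 → take DB $21,708. Book value $123,018.
Year 7: DB = ⌊$123,018 × 150%/10⌋ = $18,452; SL = ⌊$83,518/4⌋ = $20,879 → take SL $20,879. Book value $102,139.
Year 8: DB = ⌊$102,139 × 150%/10⌋ = $15,320; SL = ⌊$62,639/3⌋ = $20,879 → take SL $20,879. Book value $81,260.
Year 9: DB = ⌊$81,260 × 150%/10⌋ = $12,189; SL = ⌊$41,760/2⌋ = $20,880 → take SL $20,880. Book value $60,380.
Year 10 (final): $60,380 − $39,500 = $20,880. Book value $39,500.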